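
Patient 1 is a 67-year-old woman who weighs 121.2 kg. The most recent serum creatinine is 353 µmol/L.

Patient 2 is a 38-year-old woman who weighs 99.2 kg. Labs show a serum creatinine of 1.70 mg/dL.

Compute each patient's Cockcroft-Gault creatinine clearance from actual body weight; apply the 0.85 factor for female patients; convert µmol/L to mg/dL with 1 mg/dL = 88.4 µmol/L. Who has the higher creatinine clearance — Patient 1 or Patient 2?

Patient 2

Patient 1: SCr = 353 / 88.4 = 3.993 mg/dL
Patient 1: CrCl = (140 − 67) × 121.2 / (72 × 3.993) × 0.85 = 8847.6 / 287.50 × 0.85 ≈ 26.2 mL/min
Patient 2: CrCl = (140 − 38) × 99.2 / (72 × 1.7) × 0.85 = 10118.4 / 122.40 × 0.85 ≈ 70.3 mL/min
26.2 vs 70.3 mL/min → Patient 2 is higher.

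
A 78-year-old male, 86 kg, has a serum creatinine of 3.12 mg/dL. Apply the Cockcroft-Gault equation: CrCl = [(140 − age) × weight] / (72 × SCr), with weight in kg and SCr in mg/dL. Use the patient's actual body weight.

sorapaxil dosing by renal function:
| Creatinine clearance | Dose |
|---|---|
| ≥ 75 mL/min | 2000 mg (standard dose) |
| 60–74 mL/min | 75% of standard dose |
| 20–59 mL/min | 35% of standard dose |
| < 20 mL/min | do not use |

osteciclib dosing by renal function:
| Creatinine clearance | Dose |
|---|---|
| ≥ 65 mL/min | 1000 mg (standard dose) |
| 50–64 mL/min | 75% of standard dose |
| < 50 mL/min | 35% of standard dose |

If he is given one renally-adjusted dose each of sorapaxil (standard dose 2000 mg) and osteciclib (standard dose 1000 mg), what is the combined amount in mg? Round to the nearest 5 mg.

1050 mg

CrCl = (140 − 78) × 86 / (72 × 3.12) = 5332.0 / 224.64 ≈ 23.7 mL/min
CrCl ≈ 24 mL/min.
sorapaxil: 20–59 mL/min → 35% of 2000 mg = 700 mg.
osteciclib: < 50 mL/min → 35% of 1000 mg = 350 mg.
Total = 700 + 350 = 1050 mg.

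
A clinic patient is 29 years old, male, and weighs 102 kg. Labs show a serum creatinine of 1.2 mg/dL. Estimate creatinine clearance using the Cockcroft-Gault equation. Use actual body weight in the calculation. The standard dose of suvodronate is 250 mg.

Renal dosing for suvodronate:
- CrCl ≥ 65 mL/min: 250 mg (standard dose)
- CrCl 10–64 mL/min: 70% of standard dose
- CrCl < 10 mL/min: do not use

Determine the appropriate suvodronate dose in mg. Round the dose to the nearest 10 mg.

250 mg

CrCl = (140 − 29) × 102 / (72 × 1.2) = 11322.0 / 86.40 ≈ 131.0 mL/min
CrCl ≈ 131 mL/min → bracket ≥ 65 mL/min.
100% of 250 mg = 250 mg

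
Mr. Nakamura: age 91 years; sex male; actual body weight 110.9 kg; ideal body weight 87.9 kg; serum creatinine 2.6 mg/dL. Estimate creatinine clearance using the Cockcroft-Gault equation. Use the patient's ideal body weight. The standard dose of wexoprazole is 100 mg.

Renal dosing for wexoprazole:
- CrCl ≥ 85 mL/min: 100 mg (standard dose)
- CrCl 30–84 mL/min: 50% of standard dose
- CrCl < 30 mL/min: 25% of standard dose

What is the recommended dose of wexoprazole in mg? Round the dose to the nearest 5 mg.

25 mg

CrCl = (140 − 91) × 87.9 / (72 × 2.6) = 4307.1 / 187.20 ≈ 23.0 mL/min
CrCl ≈ 23 mL/min → bracket < 30 mL/min.
25% of 100 mg = 25 mg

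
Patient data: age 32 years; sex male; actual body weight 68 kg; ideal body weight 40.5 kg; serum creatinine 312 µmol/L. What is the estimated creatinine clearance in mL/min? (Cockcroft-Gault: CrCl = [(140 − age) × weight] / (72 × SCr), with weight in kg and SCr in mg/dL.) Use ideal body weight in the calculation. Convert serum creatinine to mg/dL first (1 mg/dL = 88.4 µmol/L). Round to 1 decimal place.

17.2 mL/min

SCr = 312 / 88.4 = 3.529 mg/dL
CrCl = (140 − 32) × 40.5 / (72 × 3.529) = 4374.0 / 254.09 ≈ 17.2 mL/min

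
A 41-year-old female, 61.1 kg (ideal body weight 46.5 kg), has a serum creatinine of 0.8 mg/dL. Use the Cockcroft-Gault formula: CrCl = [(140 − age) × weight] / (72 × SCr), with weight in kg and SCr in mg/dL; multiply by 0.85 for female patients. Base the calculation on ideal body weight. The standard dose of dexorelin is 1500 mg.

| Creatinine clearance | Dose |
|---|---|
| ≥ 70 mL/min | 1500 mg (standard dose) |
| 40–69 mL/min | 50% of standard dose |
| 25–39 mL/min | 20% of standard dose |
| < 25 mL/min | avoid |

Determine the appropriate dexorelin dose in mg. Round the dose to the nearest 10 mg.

750 mg

CrCl = (140 − 41) × 46.5 / (72 × 0.8) × 0.85 = 4603.5 / 57.60 × 0.85 ≈ 67.9 mL/min
CrCl ≈ 68 mL/min → bracket 40–69 mL/min.
50% of 1500 mg = 750 mg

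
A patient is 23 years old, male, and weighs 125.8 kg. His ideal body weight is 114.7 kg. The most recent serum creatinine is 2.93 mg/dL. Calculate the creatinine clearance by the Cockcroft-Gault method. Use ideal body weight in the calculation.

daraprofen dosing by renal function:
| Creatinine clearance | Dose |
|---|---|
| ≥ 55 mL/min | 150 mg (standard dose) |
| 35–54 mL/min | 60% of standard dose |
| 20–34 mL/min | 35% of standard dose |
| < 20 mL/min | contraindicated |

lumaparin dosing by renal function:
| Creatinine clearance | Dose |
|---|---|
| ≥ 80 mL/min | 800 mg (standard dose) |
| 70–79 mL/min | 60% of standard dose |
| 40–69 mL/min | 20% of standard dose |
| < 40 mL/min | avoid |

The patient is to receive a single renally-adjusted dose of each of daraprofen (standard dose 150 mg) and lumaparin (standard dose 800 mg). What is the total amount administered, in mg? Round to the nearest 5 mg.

CrCl = (140 − 23) × 114.7 / (72 × 2.93) = 13419.9 / 210.96 ≈ 63.6 mL/min
CrCl ≈ 64 mL/min.
daraprofen: ≥ 55 mL/min → 100% of 150 mg = 150 mg.
lumaparin: 40–69 mL/min → 20% of 800 mg = 160 mg.
Total = 150 + 160 = 310 mg.

310 mg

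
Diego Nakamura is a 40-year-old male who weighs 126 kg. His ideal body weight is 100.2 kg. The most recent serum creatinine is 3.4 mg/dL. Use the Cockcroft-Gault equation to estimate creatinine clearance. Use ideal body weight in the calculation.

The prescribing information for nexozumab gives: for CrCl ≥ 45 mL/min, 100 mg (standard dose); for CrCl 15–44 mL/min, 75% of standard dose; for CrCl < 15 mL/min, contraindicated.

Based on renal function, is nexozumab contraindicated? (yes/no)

no

CrCl = (140 − 40) × 100.2 / (72 × 3.4) = 10020.0 / 244.80 ≈ 40.9 mL/min
CrCl ≈ 41 mL/min, which is ≥ 15 mL/min.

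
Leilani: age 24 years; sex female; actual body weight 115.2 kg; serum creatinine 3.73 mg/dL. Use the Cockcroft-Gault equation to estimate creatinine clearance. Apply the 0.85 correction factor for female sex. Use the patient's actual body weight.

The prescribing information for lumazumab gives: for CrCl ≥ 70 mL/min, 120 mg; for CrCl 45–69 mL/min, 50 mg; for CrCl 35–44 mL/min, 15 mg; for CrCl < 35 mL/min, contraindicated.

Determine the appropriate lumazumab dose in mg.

CrCl = (140 − 24) × 115.2 / (72 × 3.73) × 0.85 = 13363.2 / 268.56 × 0.85 ≈ 42.3 mL/min
CrCl ≈ 42 mL/min → bracket 35–44 mL/min.
Dose for this bracket: 15 mg.

15 mg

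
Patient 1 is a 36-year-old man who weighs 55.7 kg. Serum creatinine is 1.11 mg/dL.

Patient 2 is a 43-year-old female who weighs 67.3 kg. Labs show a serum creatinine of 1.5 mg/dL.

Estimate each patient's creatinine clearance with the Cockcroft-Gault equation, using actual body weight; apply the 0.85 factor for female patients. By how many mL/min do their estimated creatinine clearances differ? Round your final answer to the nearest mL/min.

Patient 1: CrCl = (140 − 36) × 55.7 / (72 × 1.11) = 5792.8 / 79.92 ≈ 72.5 mL/min
Patient 2: CrCl = (140 − 43) × 67.3 / (72 × 1.5) × 0.85 = 6528.1 / 108.00 × 0.85 ≈ 51.4 mL/min
|72.5 − 51.4| = 21.1 mL/min

21 mL/min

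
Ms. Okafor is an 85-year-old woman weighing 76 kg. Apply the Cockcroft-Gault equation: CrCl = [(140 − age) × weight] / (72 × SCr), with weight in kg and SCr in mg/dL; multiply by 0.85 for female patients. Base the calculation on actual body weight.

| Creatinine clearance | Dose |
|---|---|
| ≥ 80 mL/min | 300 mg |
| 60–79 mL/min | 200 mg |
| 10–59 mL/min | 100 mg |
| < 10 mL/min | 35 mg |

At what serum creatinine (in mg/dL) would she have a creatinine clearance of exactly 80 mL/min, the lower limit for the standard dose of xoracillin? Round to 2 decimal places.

Standard dose requires CrCl ≥ 80 mL/min.
Set (140 − 85) × 76 × 0.85 / (72 × SCr) = 80
SCr = (140 − 85) × 76 × 0.85 / (72 × 80) = 0.617 mg/dL

0.62 mg/dL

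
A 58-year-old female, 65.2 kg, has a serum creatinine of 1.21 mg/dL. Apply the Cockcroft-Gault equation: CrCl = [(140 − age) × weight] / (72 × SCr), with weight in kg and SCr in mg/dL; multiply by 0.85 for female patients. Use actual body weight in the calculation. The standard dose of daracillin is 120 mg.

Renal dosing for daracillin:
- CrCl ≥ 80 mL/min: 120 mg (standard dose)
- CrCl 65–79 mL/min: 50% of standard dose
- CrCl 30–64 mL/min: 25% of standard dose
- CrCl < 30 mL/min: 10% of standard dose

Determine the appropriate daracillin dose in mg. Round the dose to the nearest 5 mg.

CrCl = (140 − 58) × 65.2 / (72 × 1.21) × 0.85 = 5346.4 / 87.12 × 0.85 ≈ 52.2 mL/min
CrCl ≈ 52 mL/min → bracket 30–64 mL/min.
25% of 120 mg = 30 mg

30 mg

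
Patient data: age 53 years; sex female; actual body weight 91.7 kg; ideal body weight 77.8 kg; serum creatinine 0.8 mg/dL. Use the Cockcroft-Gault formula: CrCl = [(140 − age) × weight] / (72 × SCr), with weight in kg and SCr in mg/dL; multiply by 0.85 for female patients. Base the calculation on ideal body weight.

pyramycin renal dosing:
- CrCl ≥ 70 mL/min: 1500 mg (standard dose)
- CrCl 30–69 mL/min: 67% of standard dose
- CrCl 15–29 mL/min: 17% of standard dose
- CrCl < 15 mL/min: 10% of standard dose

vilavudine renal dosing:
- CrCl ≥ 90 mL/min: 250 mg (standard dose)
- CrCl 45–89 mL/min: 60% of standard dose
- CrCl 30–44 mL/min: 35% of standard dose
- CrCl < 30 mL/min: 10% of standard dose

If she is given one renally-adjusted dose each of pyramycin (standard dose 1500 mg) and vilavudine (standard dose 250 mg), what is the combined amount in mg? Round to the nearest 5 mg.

1750 mg

CrCl = (140 − 53) × 77.8 / (72 × 0.8) × 0.85 = 6768.6 / 57.60 × 0.85 ≈ 99.9 mL/min
CrCl ≈ 100 mL/min.
pyramycin: ≥ 70 mL/min → 100% of 1500 mg = 1500 mg.
vilavudine: ≥ 90 mL/min → 100% of 250 mg = 250 mg.
Total = 1500 + 250 = 1750 mg.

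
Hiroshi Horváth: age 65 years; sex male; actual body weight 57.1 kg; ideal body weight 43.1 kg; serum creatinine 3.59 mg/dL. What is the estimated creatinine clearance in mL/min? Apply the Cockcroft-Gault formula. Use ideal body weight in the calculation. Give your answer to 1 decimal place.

CrCl = (140 − 65) × 43.1 / (72 × 3.59) = 3232.5 / 258.48 ≈ 12.5 mL/min

12.5 mL/min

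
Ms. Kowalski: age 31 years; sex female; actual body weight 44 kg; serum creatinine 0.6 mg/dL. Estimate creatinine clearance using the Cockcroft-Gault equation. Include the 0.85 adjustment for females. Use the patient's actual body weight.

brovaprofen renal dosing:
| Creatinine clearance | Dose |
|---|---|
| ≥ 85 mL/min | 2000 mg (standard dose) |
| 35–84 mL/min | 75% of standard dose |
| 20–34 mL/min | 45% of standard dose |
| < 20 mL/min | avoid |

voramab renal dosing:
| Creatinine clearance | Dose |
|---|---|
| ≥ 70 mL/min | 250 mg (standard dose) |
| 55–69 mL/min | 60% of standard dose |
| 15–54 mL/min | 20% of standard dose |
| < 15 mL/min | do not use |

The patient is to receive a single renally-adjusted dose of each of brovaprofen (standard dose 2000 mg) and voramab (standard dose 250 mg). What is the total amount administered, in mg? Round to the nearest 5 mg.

CrCl = (140 − 31) × 44 / (72 × 0.6) × 0.85 = 4796.0 / 43.20 × 0.85 ≈ 94.4 mL/min
CrCl ≈ 94 mL/min.
brovaprofen: ≥ 85 mL/min → 100% of 2000 mg = 2000 mg.
voramab: ≥ 70 mL/min → 100% of 250 mg = 250 mg.
Total = 2000 + 250 = 2250 mg.

2250 mg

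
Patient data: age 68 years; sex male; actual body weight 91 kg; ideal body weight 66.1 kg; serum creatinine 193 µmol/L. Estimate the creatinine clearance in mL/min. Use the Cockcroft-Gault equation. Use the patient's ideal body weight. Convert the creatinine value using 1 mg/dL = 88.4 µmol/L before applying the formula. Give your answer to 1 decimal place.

30.3 mL/min

SCr = 193 / 88.4 = 2.183 mg/dL
CrCl = (140 − 68) × 66.1 / (72 × 2.183) = 4759.2 / 157.18 ≈ 30.3 mL/min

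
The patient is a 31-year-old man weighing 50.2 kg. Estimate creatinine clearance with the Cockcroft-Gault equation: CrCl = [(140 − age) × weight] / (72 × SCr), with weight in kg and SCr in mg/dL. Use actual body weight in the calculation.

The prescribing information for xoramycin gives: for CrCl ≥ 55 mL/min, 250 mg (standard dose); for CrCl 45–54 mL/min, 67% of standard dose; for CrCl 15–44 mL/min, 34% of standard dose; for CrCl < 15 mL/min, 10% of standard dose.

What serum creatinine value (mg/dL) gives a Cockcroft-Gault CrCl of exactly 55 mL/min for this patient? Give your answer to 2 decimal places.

Standard dose requires CrCl ≥ 55 mL/min.
Set (140 − 31) × 50.2 / (72 × SCr) = 55
SCr = (140 − 31) × 50.2 / (72 × 55) = 1.382 mg/dL

1.38 mg/dL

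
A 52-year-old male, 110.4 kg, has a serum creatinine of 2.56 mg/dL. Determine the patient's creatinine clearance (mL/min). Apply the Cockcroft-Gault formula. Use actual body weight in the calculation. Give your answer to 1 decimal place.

CrCl = (140 − 52) × 110.4 / (72 × 2.56) = 9715.2 / 184.32 ≈ 52.7 mL/min

52.7 mL/min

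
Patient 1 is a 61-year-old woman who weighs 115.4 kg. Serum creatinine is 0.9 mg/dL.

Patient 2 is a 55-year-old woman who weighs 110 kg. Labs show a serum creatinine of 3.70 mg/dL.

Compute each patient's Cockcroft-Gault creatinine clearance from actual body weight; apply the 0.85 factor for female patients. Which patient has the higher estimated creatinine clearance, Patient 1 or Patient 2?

Patient 1

Patient 1: CrCl = (140 − 61) × 115.4 / (72 × 0.9) × 0.85 = 9116.6 / 64.80 × 0.85 ≈ 119.6 mL/min
Patient 2: CrCl = (140 − 55) × 110 / (72 × 3.7) × 0.85 = 9350.0 / 266.40 × 0.85 ≈ 29.8 mL/min
119.6 vs 29.8 mL/min → Patient 1 is higher.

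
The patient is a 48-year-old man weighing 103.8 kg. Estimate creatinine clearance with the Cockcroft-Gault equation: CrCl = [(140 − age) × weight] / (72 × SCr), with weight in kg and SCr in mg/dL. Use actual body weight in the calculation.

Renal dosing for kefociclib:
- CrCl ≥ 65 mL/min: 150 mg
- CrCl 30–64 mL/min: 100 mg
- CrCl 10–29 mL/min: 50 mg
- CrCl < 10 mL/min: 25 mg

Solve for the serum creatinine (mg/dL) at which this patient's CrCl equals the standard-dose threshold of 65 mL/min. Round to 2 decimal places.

Standard dose requires CrCl ≥ 65 mL/min.
Set (140 − 48) × 103.8 / (72 × SCr) = 65
SCr = (140 − 48) × 103.8 / (72 × 65) = 2.041 mg/dL

2.04 mg/dL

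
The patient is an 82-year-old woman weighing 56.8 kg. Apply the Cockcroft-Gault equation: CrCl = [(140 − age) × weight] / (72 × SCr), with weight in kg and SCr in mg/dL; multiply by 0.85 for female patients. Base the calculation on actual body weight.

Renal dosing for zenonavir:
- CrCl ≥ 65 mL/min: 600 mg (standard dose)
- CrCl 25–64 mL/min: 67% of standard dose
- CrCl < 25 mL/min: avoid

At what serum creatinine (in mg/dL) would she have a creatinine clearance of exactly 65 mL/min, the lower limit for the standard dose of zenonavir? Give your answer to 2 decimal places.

0.60 mg/dL

Standard dose requires CrCl ≥ 65 mL/min.
Set (140 − 82) × 56.8 × 0.85 / (72 × SCr) = 65
SCr = (140 − 82) × 56.8 × 0.85 / (72 × 65) = 0.598 mg/dL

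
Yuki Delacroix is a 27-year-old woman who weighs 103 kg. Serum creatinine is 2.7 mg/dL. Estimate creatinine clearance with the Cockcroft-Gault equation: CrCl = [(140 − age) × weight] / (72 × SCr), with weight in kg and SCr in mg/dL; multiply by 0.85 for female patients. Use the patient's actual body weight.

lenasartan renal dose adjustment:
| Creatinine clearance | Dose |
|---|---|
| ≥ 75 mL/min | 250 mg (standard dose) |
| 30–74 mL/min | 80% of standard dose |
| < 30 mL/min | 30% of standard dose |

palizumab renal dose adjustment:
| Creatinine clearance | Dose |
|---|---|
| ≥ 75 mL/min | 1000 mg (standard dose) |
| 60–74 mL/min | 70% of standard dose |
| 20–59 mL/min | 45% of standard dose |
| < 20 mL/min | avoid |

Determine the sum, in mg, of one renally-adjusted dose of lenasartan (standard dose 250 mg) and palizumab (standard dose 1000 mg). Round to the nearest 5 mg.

650 mg

CrCl = (140 − 27) × 103 / (72 × 2.7) × 0.85 = 11639.0 / 194.40 × 0.85 ≈ 50.9 mL/min
CrCl ≈ 51 mL/min.
lenasartan: 30–74 mL/min → 80% of 250 mg = 200 mg.
palizumab: 20–59 mL/min → 45% of 1000 mg = 450 mg.
Total = 200 + 450 = 650 mg.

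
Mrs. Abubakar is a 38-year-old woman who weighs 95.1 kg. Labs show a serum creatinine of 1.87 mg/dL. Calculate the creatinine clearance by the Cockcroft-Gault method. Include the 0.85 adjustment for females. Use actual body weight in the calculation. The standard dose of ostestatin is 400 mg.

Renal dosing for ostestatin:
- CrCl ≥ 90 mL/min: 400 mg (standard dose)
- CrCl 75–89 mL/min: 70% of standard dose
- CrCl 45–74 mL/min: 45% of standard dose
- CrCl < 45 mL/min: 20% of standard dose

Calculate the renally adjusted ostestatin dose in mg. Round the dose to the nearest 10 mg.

180 mg

CrCl = (140 − 38) × 95.1 / (72 × 1.87) × 0.85 = 9700.2 / 134.64 × 0.85 ≈ 61.2 mL/min
CrCl ≈ 61 mL/min → bracket 45–74 mL/min.
45% of 400 mg = 180 mg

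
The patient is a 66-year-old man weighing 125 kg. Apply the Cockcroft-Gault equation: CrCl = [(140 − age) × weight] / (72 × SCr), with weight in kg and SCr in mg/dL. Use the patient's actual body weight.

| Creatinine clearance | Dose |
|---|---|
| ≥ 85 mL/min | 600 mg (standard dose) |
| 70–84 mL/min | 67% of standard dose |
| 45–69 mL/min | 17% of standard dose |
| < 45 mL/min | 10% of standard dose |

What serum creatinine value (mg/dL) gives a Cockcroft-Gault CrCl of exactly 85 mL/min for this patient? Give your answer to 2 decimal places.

Standard dose requires CrCl ≥ 85 mL/min.
Set (140 − 66) × 125 / (72 × SCr) = 85
SCr = (140 − 66) × 125 / (72 × 85) = 1.511 mg/dL

1.51 mg/dL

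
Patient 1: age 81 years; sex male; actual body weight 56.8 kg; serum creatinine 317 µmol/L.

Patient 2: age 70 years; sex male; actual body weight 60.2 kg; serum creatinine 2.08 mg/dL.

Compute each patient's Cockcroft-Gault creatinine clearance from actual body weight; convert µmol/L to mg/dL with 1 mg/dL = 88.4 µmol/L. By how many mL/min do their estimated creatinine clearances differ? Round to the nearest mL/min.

15 mL/min

Patient 1: SCr = 317 / 88.4 = 3.586 mg/dL
Patient 1: CrCl = (140 − 81) × 56.8 / (72 × 3.586) = 3351.2 / 258.19 ≈ 13.0 mL/min
Patient 2: CrCl = (140 − 70) × 60.2 / (72 × 2.08) = 4214.0 / 149.76 ≈ 28.1 mL/min
|13.0 − 28.1| = 15.1 mL/min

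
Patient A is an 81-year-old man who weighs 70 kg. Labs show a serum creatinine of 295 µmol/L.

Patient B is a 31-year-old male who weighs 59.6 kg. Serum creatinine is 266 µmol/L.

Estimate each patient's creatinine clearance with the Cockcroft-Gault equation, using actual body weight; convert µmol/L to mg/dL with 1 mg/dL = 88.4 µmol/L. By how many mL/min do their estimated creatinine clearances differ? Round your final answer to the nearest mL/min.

13 mL/min

Patient A: SCr = 295 / 88.4 = 3.337 mg/dL
Patient A: CrCl = (140 − 81) × 70 / (72 × 3.337) = 4130.0 / 240.26 ≈ 17.2 mL/min
Patient B: SCr = 266 / 88.4 = 3.009 mg/dL
Patient B: CrCl = (140 − 31) × 59.6 / (72 × 3.009) = 6496.4 / 216.65 ≈ 30.0 mL/min
|17.2 − 30.0| = 12.8 mL/min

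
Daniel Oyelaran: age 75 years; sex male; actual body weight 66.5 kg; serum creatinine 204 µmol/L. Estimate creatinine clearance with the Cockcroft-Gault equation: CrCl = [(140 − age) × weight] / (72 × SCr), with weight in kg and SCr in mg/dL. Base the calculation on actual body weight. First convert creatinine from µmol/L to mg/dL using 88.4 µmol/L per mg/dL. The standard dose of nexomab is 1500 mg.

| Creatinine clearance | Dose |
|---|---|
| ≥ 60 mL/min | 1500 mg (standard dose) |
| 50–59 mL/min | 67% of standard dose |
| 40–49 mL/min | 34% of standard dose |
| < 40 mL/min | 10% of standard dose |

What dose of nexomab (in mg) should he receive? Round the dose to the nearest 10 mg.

150 mg

SCr = 204 / 88.4 = 2.308 mg/dL
CrCl = (140 − 75) × 66.5 / (72 × 2.308) = 4322.5 / 166.18 ≈ 26.0 mL/min
CrCl ≈ 26 mL/min → bracket < 40 mL/min.
10% of 1500 mg = 150 mg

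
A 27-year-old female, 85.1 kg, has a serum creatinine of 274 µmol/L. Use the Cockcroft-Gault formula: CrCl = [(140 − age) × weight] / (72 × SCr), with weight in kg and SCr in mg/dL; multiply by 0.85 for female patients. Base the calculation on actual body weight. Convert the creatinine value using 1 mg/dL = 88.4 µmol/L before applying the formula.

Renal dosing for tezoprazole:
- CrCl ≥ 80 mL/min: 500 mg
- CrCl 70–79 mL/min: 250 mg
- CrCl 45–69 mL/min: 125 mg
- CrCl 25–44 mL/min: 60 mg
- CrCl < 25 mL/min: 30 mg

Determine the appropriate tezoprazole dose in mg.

60 mg

SCr = 274 / 88.4 = 3.1 mg/dL
CrCl = (140 − 27) × 85.1 / (72 × 3.1) × 0.85 = 9616.3 / 223.20 × 0.85 ≈ 36.6 mL/min
CrCl ≈ 37 mL/min → bracket 25–44 mL/min.
Dose for this bracket: 60 mg.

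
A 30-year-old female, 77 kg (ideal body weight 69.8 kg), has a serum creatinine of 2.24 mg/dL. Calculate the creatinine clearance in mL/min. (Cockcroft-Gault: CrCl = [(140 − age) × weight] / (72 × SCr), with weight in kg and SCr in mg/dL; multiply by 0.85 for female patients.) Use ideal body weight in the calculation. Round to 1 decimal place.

CrCl = (140 − 30) × 69.8 / (72 × 2.24) × 0.85 = 7678.0 / 161.28 × 0.85 ≈ 40.5 mL/min

40.5 mL/min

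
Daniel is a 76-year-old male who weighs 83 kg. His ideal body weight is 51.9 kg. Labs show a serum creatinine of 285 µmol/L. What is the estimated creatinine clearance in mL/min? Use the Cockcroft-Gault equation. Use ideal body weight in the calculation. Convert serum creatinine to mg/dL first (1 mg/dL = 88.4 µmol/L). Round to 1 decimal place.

14.3 mL/min

SCr = 285 / 88.4 = 3.224 mg/dL
CrCl = (140 − 76) × 51.9 / (72 × 3.224) = 3321.6 / 232.13 ≈ 14.3 mL/min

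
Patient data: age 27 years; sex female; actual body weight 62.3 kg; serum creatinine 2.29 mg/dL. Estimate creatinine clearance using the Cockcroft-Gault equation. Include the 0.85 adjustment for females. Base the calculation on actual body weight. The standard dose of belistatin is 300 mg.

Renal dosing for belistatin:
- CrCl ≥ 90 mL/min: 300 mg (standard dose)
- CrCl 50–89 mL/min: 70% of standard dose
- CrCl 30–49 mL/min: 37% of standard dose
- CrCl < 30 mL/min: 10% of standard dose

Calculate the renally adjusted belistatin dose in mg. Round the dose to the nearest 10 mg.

CrCl = (140 − 27) × 62.3 / (72 × 2.29) × 0.85 = 7039.9 / 164.88 × 0.85 ≈ 36.3 mL/min
CrCl ≈ 36 mL/min → bracket 30–49 mL/min.
37% of 300 mg = 111 mg → 110 mg

110 mg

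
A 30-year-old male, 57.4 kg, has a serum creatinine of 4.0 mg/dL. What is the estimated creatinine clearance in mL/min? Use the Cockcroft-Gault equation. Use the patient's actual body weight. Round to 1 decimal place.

21.9 mL/min

CrCl = (140 − 30) × 57.4 / (72 × 4) = 6314.0 / 288.00 ≈ 21.9 mL/min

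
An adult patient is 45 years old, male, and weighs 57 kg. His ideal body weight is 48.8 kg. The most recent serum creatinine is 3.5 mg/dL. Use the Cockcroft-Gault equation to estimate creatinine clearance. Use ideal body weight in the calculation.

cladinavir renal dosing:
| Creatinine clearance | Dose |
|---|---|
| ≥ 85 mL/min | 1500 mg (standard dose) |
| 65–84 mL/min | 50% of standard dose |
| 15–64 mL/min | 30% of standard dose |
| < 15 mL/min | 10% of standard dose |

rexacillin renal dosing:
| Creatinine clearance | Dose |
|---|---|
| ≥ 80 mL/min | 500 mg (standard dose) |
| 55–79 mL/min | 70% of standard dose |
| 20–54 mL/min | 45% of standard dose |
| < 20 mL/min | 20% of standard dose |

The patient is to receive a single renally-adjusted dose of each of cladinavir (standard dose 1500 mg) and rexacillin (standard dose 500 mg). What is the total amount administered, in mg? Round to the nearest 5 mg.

550 mg

CrCl = (140 − 45) × 48.8 / (72 × 3.5) = 4636.0 / 252.00 ≈ 18.4 mL/min
CrCl ≈ 18 mL/min.
cladinavir: 15–64 mL/min → 30% of 1500 mg = 450 mg.
rexacillin: < 20 mL/min → 20% of 500 mg = 100 mg.
Total = 450 + 100 = 550 mg.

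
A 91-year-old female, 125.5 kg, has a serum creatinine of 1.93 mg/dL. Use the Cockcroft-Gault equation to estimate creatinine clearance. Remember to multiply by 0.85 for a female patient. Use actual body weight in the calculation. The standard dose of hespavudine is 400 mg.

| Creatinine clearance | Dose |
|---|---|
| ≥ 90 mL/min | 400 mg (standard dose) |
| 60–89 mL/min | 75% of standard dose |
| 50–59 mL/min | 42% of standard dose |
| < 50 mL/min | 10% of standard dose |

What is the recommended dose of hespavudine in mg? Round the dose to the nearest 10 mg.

40 mg

CrCl = (140 − 91) × 125.5 / (72 × 1.93) × 0.85 = 6149.5 / 138.96 × 0.85 ≈ 37.6 mL/min
CrCl ≈ 38 mL/min → bracket < 50 mL/min.
10% of 400 mg = 40 mg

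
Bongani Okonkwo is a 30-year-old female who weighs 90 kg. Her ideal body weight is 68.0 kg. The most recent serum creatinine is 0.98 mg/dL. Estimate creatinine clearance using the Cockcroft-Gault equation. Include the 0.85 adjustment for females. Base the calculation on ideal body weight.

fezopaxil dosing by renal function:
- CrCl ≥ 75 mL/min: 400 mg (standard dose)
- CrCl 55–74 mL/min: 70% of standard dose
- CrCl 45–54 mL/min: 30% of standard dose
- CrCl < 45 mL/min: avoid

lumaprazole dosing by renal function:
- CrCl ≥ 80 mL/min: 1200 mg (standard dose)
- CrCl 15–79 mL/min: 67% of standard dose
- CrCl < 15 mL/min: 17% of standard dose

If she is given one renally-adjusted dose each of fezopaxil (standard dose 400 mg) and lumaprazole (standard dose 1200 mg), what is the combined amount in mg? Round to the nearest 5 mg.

CrCl = (140 − 30) × 68 / (72 × 0.98) × 0.85 = 7480.0 / 70.56 × 0.85 ≈ 90.1 mL/min
CrCl ≈ 90 mL/min.
fezopaxil: ≥ 75 mL/min → 100% of 400 mg = 400 mg.
lumaprazole: ≥ 80 mL/min → 100% of 1200 mg = 1200 mg.
Total = 400 + 1200 = 1600 mg.

1600 mg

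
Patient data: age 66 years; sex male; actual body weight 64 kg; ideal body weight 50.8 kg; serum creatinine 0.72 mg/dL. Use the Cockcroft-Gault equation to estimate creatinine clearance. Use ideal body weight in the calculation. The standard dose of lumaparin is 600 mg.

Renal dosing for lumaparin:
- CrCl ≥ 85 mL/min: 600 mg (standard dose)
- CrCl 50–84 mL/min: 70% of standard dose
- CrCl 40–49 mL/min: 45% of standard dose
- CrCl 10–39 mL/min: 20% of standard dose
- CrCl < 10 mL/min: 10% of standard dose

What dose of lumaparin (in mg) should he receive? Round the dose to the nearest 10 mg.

CrCl = (140 − 66) × 50.8 / (72 × 0.72) = 3759.2 / 51.84 ≈ 72.5 mL/min
CrCl ≈ 73 mL/min → bracket 50–84 mL/min.
70% of 600 mg = 420 mg

420 mg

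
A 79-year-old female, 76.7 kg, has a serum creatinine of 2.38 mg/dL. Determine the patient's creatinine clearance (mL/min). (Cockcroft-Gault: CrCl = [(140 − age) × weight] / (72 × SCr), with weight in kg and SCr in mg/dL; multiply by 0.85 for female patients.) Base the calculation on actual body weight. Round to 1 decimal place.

23.2 mL/min

CrCl = (140 − 79) × 76.7 / (72 × 2.38) × 0.85 = 4678.7 / 171.36 × 0.85 ≈ 23.2 mL/min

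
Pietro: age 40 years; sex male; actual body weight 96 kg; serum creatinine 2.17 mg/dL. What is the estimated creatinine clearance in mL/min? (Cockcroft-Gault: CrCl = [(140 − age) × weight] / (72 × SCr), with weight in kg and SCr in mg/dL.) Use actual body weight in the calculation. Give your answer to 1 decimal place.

61.4 mL/min

CrCl = (140 − 40) × 96 / (72 × 2.17) = 9600.0 / 156.24 ≈ 61.4 mL/min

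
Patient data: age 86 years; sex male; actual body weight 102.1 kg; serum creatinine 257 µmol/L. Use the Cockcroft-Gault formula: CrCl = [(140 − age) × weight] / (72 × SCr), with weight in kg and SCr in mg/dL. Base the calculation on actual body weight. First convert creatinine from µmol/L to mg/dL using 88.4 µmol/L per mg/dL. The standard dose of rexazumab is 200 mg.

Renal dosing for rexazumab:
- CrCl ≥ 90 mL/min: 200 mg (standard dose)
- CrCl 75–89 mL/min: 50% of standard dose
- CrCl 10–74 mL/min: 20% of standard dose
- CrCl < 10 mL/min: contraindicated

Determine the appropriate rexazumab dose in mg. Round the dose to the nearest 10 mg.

40 mg

SCr = 257 / 88.4 = 2.907 mg/dL
CrCl = (140 − 86) × 102.1 / (72 × 2.907) = 5513.4 / 209.30 ≈ 26.3 mL/min
CrCl ≈ 26 mL/min → bracket 10–74 mL/min.
20% of 200 mg = 40 mg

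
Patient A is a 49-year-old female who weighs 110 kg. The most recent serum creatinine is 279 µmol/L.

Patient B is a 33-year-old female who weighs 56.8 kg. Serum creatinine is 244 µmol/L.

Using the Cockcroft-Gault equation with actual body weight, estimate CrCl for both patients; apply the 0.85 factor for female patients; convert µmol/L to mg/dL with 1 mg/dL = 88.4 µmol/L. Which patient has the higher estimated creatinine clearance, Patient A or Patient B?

Patient A

Patient A: SCr = 279 / 88.4 = 3.156 mg/dL
Patient A: CrCl = (140 − 49) × 110 / (72 × 3.156) × 0.85 = 10010.0 / 227.23 × 0.85 ≈ 37.4 mL/min
Patient B: SCr = 244 / 88.4 = 2.76 mg/dL
Patient B: CrCl = (140 − 33) × 56.8 / (72 × 2.76) × 0.85 = 6077.6 / 198.72 × 0.85 ≈ 26.0 mL/min
37.4 vs 26.0 mL/min → Patient A is higher.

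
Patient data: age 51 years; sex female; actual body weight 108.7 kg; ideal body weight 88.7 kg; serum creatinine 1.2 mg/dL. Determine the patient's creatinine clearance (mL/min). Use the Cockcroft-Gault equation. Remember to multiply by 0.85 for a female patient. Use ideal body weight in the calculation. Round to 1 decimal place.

77.7 mL/min

CrCl = (140 − 51) × 88.7 / (72 × 1.2) × 0.85 = 7894.3 / 86.40 × 0.85 ≈ 77.7 mL/min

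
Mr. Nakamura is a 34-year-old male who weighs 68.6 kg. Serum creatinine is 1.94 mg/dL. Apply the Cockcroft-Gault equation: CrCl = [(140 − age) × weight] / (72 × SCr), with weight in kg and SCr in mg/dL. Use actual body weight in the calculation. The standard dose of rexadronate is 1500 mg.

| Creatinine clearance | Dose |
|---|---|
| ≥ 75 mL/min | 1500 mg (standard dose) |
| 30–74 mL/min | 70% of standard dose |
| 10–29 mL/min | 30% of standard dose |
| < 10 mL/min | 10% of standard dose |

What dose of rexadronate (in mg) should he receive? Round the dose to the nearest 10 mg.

CrCl = (140 − 34) × 68.6 / (72 × 1.94) = 7271.6 / 139.68 ≈ 52.1 mL/min
CrCl ≈ 52 mL/min → bracket 30–74 mL/min.
70% of 1500 mg = 1050 mg

1050 mg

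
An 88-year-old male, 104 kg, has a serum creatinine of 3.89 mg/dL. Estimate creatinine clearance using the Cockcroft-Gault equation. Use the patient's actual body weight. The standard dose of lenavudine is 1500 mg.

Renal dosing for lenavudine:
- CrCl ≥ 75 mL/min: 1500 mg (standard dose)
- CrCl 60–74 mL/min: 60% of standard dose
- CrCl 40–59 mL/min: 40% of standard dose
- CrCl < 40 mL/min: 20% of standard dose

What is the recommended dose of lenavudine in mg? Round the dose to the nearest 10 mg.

300 mg

CrCl = (140 − 88) × 104 / (72 × 3.89) = 5408.0 / 280.08 ≈ 19.3 mL/min
CrCl ≈ 19 mL/min → bracket < 40 mL/min.
20% of 1500 mg = 300 mg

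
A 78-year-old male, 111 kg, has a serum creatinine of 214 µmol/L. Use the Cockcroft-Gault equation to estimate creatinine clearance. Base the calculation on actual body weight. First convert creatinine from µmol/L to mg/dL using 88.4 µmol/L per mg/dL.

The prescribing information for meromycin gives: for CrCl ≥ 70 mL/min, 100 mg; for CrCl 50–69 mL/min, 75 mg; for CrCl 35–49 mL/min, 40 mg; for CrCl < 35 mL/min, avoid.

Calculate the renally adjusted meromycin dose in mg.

40 mg

SCr = 214 / 88.4 = 2.421 mg/dL
CrCl = (140 − 78) × 111 / (72 × 2.421) = 6882.0 / 174.31 ≈ 39.5 mL/min
CrCl ≈ 39 mL/min → bracket 35–49 mL/min.
Dose for this bracket: 40 mg.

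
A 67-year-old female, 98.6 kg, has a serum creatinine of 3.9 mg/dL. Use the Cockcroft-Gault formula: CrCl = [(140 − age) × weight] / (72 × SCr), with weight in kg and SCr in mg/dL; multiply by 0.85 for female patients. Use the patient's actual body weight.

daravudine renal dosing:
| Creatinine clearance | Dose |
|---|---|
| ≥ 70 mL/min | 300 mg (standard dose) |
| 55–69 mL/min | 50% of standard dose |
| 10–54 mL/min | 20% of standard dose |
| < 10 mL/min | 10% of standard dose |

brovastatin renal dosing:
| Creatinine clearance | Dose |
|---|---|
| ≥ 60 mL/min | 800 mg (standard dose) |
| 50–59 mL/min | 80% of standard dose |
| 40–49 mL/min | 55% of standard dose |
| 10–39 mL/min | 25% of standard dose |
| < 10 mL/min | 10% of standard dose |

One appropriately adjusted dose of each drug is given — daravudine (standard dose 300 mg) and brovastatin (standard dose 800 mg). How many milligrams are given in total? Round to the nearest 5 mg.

260 mg

CrCl = (140 − 67) × 98.6 / (72 × 3.9) × 0.85 = 7197.8 / 280.80 × 0.85 ≈ 21.8 mL/min
CrCl ≈ 22 mL/min.
daravudine: 10–54 mL/min → 20% of 300 mg = 60 mg.
brovastatin: 10–39 mL/min → 25% of 800 mg = 200 mg.
Total = 60 + 200 = 260 mg.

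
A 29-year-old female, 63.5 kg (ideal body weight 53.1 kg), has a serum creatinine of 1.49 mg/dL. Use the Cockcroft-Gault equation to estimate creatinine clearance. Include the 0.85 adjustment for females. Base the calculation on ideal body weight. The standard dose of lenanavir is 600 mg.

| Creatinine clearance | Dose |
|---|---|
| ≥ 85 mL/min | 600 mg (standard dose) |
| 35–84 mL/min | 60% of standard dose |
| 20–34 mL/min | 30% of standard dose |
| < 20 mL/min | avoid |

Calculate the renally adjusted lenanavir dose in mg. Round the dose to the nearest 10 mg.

CrCl = (140 − 29) × 53.1 / (72 × 1.49) × 0.85 = 5894.1 / 107.28 × 0.85 ≈ 46.7 mL/min
CrCl ≈ 47 mL/min → bracket 35–84 mL/min.
60% of 600 mg = 360 mg

360 mg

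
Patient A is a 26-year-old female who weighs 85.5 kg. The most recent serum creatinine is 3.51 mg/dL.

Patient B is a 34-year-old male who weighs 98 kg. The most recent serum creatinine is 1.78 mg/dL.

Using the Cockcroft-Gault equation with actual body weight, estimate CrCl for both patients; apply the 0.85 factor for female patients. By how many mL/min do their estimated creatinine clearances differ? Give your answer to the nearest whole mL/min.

Patient A: CrCl = (140 − 26) × 85.5 / (72 × 3.51) × 0.85 = 9747.0 / 252.72 × 0.85 ≈ 32.8 mL/min
Patient B: CrCl = (140 − 34) × 98 / (72 × 1.78) = 10388.0 / 128.16 ≈ 81.1 mL/min
|32.8 − 81.1| = 48.3 mL/min

48 mL/min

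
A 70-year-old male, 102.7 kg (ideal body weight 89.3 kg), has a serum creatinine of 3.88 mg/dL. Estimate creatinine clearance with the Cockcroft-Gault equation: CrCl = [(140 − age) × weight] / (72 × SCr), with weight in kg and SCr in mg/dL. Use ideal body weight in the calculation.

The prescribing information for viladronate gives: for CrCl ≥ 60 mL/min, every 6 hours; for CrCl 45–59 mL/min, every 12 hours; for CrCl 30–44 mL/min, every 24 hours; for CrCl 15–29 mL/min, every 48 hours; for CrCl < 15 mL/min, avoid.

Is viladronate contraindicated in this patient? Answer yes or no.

no

CrCl = (140 − 70) × 89.3 / (72 × 3.88) = 6251.0 / 279.36 ≈ 22.4 mL/min
CrCl ≈ 22 mL/min, which is ≥ 15 mL/min.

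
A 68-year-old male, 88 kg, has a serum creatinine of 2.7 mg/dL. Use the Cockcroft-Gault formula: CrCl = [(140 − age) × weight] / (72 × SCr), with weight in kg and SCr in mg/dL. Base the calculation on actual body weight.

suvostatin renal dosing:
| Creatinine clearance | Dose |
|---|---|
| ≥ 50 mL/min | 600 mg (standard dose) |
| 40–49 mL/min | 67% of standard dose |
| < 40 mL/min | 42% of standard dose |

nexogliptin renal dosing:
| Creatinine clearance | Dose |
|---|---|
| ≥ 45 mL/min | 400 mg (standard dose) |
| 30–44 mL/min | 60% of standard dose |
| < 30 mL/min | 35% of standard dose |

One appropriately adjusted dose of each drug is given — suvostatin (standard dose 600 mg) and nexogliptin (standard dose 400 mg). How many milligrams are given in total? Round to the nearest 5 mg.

CrCl = (140 − 68) × 88 / (72 × 2.7) = 6336.0 / 194.40 ≈ 32.6 mL/min
CrCl ≈ 33 mL/min.
suvostatin: < 40 mL/min → 42% of 600 mg = 252 mg.
nexogliptin: 30–44 mL/min → 60% of 400 mg = 240 mg.
Total = 252 + 240 = 492 mg.

490 mg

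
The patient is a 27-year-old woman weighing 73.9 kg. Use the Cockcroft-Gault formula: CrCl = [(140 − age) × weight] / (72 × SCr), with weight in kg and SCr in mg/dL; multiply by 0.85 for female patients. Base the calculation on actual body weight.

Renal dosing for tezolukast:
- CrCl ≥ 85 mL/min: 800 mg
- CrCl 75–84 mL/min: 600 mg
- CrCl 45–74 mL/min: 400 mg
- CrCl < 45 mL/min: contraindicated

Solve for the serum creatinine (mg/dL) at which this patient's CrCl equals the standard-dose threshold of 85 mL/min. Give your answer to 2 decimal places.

Standard dose requires CrCl ≥ 85 mL/min.
Set (140 − 27) × 73.9 × 0.85 / (72 × SCr) = 85
SCr = (140 − 27) × 73.9 × 0.85 / (72 × 85) = 1.160 mg/dL

1.16 mg/dL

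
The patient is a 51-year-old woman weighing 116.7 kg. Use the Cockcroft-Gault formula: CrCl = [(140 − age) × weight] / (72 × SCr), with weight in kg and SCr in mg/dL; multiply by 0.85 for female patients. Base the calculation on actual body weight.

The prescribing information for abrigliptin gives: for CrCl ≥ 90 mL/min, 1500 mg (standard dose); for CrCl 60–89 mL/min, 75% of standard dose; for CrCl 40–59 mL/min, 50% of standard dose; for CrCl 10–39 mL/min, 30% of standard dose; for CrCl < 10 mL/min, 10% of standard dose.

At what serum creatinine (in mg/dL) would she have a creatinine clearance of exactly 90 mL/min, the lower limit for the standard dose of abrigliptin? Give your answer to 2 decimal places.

1.36 mg/dL

Standard dose requires CrCl ≥ 90 mL/min.
Set (140 − 51) × 116.7 × 0.85 / (72 × SCr) = 90
SCr = (140 − 51) × 116.7 × 0.85 / (72 × 90) = 1.362 mg/dL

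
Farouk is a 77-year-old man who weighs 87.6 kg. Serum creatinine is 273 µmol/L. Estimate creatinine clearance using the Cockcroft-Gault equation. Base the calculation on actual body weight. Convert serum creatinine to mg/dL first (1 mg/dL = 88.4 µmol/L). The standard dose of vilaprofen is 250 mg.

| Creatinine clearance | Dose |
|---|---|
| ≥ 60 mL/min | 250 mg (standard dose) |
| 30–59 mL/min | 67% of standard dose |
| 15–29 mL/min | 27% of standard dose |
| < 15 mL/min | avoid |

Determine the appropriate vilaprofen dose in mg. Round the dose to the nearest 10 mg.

SCr = 273 / 88.4 = 3.088 mg/dL
CrCl = (140 − 77) × 87.6 / (72 × 3.088) = 5518.8 / 222.34 ≈ 24.8 mL/min
CrCl ≈ 25 mL/min → bracket 15–29 mL/min.
27% of 250 mg = 67.5 mg → 70 mg

70 mg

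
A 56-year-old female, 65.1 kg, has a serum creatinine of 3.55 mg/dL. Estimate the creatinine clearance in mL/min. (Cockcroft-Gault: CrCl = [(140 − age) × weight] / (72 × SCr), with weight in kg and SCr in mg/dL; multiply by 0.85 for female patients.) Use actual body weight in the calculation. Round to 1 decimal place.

CrCl = (140 − 56) × 65.1 / (72 × 3.55) × 0.85 = 5468.4 / 255.60 × 0.85 ≈ 18.2 mL/min

18.2 mL/min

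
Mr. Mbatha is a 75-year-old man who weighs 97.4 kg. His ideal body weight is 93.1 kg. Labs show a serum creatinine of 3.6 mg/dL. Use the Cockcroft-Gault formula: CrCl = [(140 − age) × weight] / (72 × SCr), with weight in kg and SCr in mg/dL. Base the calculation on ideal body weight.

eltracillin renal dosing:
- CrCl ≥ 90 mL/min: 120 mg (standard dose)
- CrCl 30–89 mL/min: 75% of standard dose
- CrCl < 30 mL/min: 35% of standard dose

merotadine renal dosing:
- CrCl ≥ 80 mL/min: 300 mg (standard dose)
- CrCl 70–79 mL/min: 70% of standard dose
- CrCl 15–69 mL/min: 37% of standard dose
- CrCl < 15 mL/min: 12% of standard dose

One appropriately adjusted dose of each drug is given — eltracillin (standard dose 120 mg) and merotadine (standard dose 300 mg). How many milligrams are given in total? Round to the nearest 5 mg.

CrCl = (140 − 75) × 93.1 / (72 × 3.6) = 6051.5 / 259.20 ≈ 23.3 mL/min
CrCl ≈ 23 mL/min.
eltracillin: < 30 mL/min → 35% of 120 mg = 42 mg.
merotadine: 15–69 mL/min → 37% of 300 mg = 111 mg.
Total = 42 + 111 = 153 mg.

155 mg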